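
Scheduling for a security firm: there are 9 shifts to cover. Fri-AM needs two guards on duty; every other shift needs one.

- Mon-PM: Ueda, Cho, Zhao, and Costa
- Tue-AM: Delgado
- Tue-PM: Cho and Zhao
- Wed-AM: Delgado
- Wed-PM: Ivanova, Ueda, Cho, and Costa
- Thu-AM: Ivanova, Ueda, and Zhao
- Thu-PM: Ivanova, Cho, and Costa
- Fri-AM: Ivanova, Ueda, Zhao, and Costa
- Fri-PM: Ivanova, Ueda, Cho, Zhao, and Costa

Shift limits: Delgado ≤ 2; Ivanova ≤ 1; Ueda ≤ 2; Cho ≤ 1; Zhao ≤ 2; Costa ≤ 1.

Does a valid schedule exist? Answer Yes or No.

No

Total capacity is 2+1+2+1+2+1 = 9 but 10 worker-slots are needed — infeasible.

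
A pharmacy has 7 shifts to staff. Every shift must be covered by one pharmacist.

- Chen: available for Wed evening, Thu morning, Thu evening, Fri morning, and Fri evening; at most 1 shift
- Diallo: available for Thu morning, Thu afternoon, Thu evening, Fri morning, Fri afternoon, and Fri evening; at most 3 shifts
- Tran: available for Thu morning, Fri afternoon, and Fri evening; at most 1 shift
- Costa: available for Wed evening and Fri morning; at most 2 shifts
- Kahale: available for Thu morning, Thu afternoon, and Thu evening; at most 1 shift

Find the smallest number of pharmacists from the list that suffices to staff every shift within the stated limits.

7 slots to fill and no one can take more than 3, so at least ⌈7/3⌉ = 3 pharmacists are needed.
Any 3 pharmacists together have capacity at most 3+2+1 = 6 < 7 slots, so 3 can never suffice.
Chen, Diallo, Tran, and Costa alone can cover everything: Wed evening→Costa, Thu morning→Diallo, Thu afternoon→Diallo, Thu evening→Chen, Fri morning→Costa, Fri afternoon→Diallo, Fri evening→Tran.

4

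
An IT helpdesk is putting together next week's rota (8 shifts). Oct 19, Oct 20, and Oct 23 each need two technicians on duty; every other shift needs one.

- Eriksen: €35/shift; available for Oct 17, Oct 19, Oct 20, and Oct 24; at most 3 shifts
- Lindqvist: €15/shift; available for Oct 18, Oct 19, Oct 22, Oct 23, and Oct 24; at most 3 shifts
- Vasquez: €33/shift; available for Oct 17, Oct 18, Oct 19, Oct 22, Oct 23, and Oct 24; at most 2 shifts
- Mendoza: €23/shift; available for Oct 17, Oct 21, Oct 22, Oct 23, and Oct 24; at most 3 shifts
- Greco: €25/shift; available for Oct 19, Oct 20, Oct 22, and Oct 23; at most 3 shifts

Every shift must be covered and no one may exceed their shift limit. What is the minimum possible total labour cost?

€257

Oct 20 can only be covered by Eriksen and Greco, so that assignment is forced.
Oct 21 can only be covered by Mendoza, so that assignment is forced.
Picking the cheapest available technician for each shift independently would cost €229, but that ignores the shift limits.
An optimal schedule: Oct 17→Mendoza, Oct 18→Lindqvist, Oct 19→Greco+Vasquez, Oct 20→Greco+Eriksen, Oct 21→Mendoza, Oct 22→Lindqvist, Oct 23→Mendoza+Greco, Oct 24→Lindqvist.
Total: 23 + 15 + 25 + 33 + 25 + 35 + 23 + 15 + 23 + 25 + 15 = €257.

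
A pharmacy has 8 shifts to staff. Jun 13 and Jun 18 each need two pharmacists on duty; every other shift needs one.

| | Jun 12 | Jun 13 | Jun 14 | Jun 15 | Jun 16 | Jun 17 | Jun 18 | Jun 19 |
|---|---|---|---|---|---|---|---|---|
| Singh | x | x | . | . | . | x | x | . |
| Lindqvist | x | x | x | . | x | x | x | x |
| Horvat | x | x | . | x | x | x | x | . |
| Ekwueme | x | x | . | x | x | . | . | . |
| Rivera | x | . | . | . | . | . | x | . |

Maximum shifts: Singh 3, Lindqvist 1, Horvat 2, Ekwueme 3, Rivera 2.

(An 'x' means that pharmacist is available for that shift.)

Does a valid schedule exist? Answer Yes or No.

Total capacity is 11 and 10 slots are needed, so capacity alone doesn't rule it out.
Shifts {Jun 14, Jun 19} need 2 worker-slots in total, but the pharmacists available for any of those shifts (Lindqvist) can supply at most 1 among them. So no valid schedule exists.

No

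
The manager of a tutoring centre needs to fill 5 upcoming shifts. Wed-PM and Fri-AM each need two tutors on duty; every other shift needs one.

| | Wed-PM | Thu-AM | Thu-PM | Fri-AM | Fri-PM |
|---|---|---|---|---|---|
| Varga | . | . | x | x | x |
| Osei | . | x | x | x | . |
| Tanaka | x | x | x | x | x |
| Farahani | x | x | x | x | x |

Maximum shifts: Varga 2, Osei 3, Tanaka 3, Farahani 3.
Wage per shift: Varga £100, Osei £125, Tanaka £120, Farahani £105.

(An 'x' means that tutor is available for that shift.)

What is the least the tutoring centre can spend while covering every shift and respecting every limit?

£755

Wed-PM can only be covered by Tanaka and Farahani, so that assignment is forced.
Picking the cheapest available tutor for each shift independently would cost £735, but that ignores the shift limits.
An optimal schedule: Wed-PM→Farahani+Tanaka, Thu-AM→Farahani, Thu-PM→Varga, Fri-AM→Farahani+Tanaka, Fri-PM→Varga.
Total: 105 + 120 + 105 + 100 + 105 + 120 + 100 = £755.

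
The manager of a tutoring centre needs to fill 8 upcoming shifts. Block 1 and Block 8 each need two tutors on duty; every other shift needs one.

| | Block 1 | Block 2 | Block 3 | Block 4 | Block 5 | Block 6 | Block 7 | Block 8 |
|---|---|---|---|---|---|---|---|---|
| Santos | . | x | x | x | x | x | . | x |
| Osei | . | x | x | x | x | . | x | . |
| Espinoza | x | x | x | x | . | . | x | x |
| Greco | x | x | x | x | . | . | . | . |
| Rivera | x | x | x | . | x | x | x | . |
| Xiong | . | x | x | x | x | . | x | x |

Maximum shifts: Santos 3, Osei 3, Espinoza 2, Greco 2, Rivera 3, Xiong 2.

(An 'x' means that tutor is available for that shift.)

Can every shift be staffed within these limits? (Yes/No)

Yes

One valid schedule: Block 1→Espinoza+Greco, Block 2→Osei, Block 3→Greco, Block 4→Osei, Block 5→Santos, Block 6→Santos, Block 7→Osei, Block 8→Santos+Espinoza.
Loads: Santos 3/3, Osei 3/3, Espinoza 2/2, Greco 2/2, Rivera 0/3, Xiong 0/2 — all within limits.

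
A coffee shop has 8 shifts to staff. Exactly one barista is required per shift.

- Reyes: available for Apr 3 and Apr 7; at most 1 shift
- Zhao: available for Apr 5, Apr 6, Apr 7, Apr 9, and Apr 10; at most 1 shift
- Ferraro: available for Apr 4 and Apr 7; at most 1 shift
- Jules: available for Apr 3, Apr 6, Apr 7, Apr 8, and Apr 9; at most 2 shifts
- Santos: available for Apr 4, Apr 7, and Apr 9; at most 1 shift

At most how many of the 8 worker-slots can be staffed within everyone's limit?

6

Total capacity across all baristas is 1+1+1+2+1 = 6, and 8 slots are needed, so at most 6 can be filled.
An assignment achieving 6: Apr 3→Reyes, Apr 4→Ferraro, Apr 5→Zhao, Apr 6→Jules, Apr 8→Jules, Apr 9→Santos.
Loads: Reyes 1/1, Zhao 1/1, Ferraro 1/1, Jules 2/2, Santos 1/1.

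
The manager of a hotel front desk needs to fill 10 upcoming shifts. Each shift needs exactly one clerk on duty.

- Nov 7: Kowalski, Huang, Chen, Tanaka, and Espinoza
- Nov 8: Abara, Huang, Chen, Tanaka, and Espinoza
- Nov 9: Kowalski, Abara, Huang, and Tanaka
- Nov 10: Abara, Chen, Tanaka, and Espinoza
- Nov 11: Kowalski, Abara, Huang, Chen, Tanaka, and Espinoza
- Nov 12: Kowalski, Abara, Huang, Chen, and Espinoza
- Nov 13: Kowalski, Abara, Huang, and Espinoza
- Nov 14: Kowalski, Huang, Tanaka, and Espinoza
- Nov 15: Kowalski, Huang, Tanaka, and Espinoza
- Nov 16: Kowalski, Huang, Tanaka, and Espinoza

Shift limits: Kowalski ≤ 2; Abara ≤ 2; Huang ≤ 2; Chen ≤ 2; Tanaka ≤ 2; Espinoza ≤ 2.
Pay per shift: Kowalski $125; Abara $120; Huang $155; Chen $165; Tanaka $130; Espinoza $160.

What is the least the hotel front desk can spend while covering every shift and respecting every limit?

Picking the cheapest available clerk for each shift independently would cost $1220, but that ignores the shift limits.
An optimal schedule: Nov 7→Huang, Nov 8→Huang, Nov 9→Abara, Nov 10→Abara, Nov 11→Espinoza, Nov 12→Espinoza, Nov 13→Kowalski, Nov 14→Kowalski, Nov 15→Tanaka, Nov 16→Tanaka.
Total: 155 + 155 + 120 + 120 + 160 + 160 + 125 + 125 + 130 + 130 = $1380.

$1380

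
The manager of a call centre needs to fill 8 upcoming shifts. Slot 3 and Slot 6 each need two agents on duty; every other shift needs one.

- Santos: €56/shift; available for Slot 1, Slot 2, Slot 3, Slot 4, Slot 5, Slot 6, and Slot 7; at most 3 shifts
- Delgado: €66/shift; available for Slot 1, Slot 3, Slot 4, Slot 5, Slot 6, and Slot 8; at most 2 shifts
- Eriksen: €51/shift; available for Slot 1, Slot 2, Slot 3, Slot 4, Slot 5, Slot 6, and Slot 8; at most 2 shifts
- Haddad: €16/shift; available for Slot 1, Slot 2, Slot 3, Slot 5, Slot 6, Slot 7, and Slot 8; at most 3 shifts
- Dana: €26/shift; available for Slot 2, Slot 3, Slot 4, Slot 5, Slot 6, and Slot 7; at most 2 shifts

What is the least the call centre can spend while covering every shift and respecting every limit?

€370

Picking the cheapest available agent for each shift independently would cost €190, but that ignores the shift limits.
An optimal schedule: Slot 1→Haddad, Slot 2→Dana, Slot 3→Eriksen+Santos, Slot 4→Dana, Slot 5→Santos, Slot 6→Eriksen+Santos, Slot 7→Haddad, Slot 8→Haddad.
Total: 16 + 26 + 51 + 56 + 26 + 56 + 51 + 56 + 16 + 16 = €370.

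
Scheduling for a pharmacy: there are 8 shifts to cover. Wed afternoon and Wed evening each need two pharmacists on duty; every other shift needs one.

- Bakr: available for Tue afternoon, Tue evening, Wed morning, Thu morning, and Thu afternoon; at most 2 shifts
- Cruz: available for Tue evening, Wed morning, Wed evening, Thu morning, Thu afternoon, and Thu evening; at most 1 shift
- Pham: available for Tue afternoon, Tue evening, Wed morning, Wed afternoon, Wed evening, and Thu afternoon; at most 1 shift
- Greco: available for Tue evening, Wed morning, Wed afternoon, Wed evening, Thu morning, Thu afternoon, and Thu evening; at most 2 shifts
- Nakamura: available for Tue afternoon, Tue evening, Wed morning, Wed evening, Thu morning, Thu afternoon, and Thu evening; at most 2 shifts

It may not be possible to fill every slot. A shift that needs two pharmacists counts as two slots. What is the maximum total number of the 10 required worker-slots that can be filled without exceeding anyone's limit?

Total capacity across all pharmacists is 2+1+1+2+2 = 8, and 10 slots are needed, so at most 8 can be filled.
An assignment achieving 8: Tue afternoon→Bakr, Tue evening→Nakamura, Wed afternoon→Pham+Greco, Wed evening→Greco+Nakamura, Thu morning→Bakr, Thu evening→Cruz.
Loads: Bakr 2/2, Cruz 1/1, Pham 1/1, Greco 2/2, Nakamura 2/2.

8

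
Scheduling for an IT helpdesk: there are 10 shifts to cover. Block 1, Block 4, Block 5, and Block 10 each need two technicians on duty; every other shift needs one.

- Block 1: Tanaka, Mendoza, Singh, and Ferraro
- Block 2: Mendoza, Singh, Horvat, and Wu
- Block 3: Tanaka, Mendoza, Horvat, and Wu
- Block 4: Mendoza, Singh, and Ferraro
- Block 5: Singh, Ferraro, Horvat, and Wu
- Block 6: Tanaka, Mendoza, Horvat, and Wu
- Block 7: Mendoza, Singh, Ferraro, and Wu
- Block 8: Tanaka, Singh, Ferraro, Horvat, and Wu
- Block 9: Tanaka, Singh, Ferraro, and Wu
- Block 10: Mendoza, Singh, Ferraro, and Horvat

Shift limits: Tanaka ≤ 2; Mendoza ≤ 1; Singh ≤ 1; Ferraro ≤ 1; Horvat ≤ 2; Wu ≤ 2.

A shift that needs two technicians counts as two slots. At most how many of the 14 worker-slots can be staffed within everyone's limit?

Total capacity across all technicians is 2+1+1+1+2+2 = 9, and 14 slots are needed, so at most 9 can be filled.
An assignment achieving 9: Block 1→Tanaka+Ferraro, Block 2→Horvat, Block 3→Tanaka, Block 4→Mendoza+Singh, Block 5→Horvat+Wu, Block 6→Wu.
Loads: Tanaka 2/2, Mendoza 1/1, Singh 1/1, Ferraro 1/1, Horvat 2/2, Wu 2/2.

9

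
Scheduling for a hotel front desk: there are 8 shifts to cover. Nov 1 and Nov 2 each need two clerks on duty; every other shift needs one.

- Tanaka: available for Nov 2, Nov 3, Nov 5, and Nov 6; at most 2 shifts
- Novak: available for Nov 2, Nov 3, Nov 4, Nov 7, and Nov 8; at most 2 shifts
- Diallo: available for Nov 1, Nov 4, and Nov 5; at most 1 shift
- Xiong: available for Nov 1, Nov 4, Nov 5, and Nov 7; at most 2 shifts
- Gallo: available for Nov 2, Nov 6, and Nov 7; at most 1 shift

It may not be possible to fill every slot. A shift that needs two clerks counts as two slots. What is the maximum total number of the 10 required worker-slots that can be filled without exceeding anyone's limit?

8

Total capacity across all clerks is 2+2+1+2+1 = 8, and 10 slots are needed, so at most 8 can be filled.
An assignment achieving 8: Nov 1→Diallo+Xiong, Nov 2→Novak+Gallo, Nov 3→Tanaka, Nov 4→Xiong, Nov 6→Tanaka, Nov 8→Novak.
Loads: Tanaka 2/2, Novak 2/2, Diallo 1/1, Xiong 2/2, Gallo 1/1.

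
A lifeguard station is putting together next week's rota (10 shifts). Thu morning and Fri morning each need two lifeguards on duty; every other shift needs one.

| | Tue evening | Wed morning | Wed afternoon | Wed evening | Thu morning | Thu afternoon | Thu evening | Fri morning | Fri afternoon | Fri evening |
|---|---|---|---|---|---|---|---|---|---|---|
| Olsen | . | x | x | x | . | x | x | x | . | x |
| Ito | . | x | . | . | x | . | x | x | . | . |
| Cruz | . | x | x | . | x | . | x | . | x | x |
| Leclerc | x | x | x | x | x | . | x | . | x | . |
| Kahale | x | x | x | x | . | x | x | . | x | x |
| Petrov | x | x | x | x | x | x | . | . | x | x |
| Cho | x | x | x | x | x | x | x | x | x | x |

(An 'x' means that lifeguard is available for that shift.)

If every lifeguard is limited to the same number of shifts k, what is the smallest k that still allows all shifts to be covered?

With 7 lifeguards and 12 worker-slots to fill, someone must work at least ⌈12/7⌉ = 2 shifts, so k ≥ 2.
k = 2 works: Tue evening→Leclerc, Wed morning→Kahale, Wed afternoon→Kahale, Wed evening→Leclerc, Thu morning→Petrov+Cho, Thu afternoon→Olsen, Thu evening→Ito, Fri morning→Olsen+Ito, Fri afternoon→Cruz, Fri evening→Cruz.
Loads: Olsen 2, Ito 2, Cruz 2, Leclerc 2, Kahale 2, Petrov 1, Cho 1 — all ≤ 2.

2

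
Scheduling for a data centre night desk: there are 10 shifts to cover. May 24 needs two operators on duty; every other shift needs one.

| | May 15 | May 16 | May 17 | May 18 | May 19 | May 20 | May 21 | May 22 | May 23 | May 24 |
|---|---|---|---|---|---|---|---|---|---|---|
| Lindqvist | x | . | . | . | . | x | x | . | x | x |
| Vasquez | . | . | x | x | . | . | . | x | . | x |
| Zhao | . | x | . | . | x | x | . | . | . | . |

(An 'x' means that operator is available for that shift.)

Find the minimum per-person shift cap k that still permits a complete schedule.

4

With 3 operators and 11 worker-slots to fill, someone must work at least ⌈11/3⌉ = 4 shifts, so k ≥ 4.
k = 4 works: May 15→Lindqvist, May 16→Zhao, May 17→Vasquez, May 18→Vasquez, May 19→Zhao, May 20→Zhao, May 21→Lindqvist, May 22→Vasquez, May 23→Lindqvist, May 24→Lindqvist+Vasquez.
Loads: Lindqvist 4, Vasquez 4, Zhao 3 — all ≤ 4.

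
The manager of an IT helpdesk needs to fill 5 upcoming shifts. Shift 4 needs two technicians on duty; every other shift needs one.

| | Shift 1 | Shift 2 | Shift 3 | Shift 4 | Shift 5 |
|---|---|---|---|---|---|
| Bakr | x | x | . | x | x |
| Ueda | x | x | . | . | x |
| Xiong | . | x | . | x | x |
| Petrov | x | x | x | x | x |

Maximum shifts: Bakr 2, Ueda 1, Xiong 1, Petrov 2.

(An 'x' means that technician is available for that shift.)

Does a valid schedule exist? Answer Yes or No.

Shift 3 can only be covered by Petrov, so that assignment is forced.
One valid schedule: Shift 1→Bakr, Shift 2→Ueda, Shift 3→Petrov, Shift 4→Bakr+Xiong, Shift 5→Petrov.
Loads: Bakr 2/2, Ueda 1/1, Xiong 1/1, Petrov 2/2 — all within limits.

Yes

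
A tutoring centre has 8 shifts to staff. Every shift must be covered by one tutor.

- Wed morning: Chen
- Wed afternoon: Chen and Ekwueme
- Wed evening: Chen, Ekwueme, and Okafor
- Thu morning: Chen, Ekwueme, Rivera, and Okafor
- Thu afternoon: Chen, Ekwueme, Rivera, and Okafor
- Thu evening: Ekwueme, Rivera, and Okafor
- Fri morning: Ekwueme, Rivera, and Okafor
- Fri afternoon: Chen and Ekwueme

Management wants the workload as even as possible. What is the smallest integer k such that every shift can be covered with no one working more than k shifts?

With 4 tutors and 8 worker-slots to fill, someone must work at least ⌈8/4⌉ = 2 shifts, so k ≥ 2.
k = 2 works: Wed morning→Chen, Wed afternoon→Chen, Wed evening→Ekwueme, Thu morning→Okafor, Thu afternoon→Okafor, Thu evening→Rivera, Fri morning→Rivera, Fri afternoon→Ekwueme.
Loads: Chen 2, Ekwueme 2, Rivera 2, Okafor 2 — all ≤ 2.

2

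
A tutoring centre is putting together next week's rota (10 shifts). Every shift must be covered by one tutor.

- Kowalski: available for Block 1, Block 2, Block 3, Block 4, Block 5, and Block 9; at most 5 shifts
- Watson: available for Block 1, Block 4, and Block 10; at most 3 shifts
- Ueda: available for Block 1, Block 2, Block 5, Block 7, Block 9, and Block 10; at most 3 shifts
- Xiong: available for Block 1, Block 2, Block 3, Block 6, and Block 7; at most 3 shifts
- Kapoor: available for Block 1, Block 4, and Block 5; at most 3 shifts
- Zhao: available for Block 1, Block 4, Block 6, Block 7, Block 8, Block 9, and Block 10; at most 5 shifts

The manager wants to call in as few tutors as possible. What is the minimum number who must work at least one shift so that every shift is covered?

10 slots to fill and no one can take more than 5, so at least ⌈10/5⌉ = 2 tutors are needed.
Kowalski and Zhao alone can cover everything: Block 1→Kowalski, Block 2→Kowalski, Block 3→Kowalski, Block 4→Kowalski, Block 5→Kowalski, Block 6→Zhao, Block 7→Zhao, Block 8→Zhao, Block 9→Zhao, Block 10→Zhao.

2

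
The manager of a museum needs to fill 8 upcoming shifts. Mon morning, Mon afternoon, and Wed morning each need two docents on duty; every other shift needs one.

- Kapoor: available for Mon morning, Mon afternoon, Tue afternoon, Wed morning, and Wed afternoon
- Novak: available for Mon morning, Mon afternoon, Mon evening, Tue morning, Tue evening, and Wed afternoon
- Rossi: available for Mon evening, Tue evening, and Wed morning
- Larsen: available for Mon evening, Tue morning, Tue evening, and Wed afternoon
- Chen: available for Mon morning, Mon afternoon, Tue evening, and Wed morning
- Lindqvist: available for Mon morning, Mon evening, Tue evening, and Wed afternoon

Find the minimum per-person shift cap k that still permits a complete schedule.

With 6 docents and 11 worker-slots to fill, someone must work at least ⌈11/6⌉ = 2 shifts, so k ≥ 2.
k = 2 works: Mon morning→Chen+Lindqvist, Mon afternoon→Kapoor+Novak, Mon evening→Rossi, Tue morning→Novak, Tue afternoon→Kapoor, Tue evening→Larsen, Wed morning→Rossi+Chen, Wed afternoon→Larsen.
Loads: Kapoor 2, Novak 2, Rossi 2, Larsen 2, Chen 2, Lindqvist 1 — all ≤ 2.

2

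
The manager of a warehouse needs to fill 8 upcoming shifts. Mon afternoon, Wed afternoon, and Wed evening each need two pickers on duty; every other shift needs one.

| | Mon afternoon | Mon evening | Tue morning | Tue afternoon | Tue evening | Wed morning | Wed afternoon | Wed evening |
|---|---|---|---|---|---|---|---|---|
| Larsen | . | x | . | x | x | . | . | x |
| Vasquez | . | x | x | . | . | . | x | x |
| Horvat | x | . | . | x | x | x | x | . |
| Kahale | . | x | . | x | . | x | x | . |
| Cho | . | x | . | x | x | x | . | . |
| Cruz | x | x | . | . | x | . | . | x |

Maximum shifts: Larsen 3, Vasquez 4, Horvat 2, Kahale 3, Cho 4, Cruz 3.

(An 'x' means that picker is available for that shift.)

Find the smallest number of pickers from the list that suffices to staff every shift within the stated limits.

11 slots to fill and no one can take more than 4, so at least ⌈11/4⌉ = 3 pickers are needed.
Shifts {Mon afternoon, Tue afternoon, Wed afternoon, Wed evening} need 7 slots, but among the pickers available for them (Larsen, Vasquez, Horvat, Kahale, Cho, and Cruz) any 3 together supply at most 6. So 3 pickers are not enough.
Vasquez, Horvat, Kahale, and Cruz alone can cover everything: Mon afternoon→Horvat+Cruz, Mon evening→Vasquez, Tue morning→Vasquez, Tue afternoon→Horvat, Tue evening→Cruz, Wed morning→Kahale, Wed afternoon→Vasquez+Kahale, Wed evening→Vasquez+Cruz.

4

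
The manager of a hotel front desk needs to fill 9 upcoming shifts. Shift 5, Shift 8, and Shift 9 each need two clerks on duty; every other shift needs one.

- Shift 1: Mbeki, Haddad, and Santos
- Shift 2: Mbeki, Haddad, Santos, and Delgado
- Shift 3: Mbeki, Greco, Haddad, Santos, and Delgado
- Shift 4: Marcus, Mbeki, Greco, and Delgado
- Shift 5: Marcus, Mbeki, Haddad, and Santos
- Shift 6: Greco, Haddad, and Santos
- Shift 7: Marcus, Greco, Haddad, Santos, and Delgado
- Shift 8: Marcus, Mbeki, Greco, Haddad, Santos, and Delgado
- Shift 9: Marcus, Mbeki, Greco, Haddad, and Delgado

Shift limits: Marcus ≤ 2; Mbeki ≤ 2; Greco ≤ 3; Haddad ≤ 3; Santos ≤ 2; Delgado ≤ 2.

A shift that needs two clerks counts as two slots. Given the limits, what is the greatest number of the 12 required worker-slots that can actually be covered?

Total capacity across all clerks is 2+2+3+3+2+2 = 14, and 12 slots are needed, so at most 12 can be filled.
An assignment achieving 12: Shift 1→Mbeki, Shift 2→Mbeki, Shift 3→Greco, Shift 4→Marcus, Shift 5→Marcus+Haddad, Shift 6→Greco, Shift 7→Greco, Shift 8→Haddad+Santos, Shift 9→Haddad+Delgado.
Loads: Marcus 2/2, Mbeki 2/2, Greco 3/3, Haddad 3/3, Santos 1/2, Delgado 1/2.

12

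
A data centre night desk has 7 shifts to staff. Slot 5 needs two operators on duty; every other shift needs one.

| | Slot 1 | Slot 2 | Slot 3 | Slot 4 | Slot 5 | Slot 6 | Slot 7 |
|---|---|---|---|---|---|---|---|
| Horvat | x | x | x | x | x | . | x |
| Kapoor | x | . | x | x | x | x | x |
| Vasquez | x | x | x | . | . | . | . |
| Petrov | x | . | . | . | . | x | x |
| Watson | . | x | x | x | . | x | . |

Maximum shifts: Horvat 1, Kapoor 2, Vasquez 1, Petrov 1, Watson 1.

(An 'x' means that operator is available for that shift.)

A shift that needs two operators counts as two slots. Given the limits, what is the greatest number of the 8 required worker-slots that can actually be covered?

Total capacity across all operators is 1+2+1+1+1 = 6, and 8 slots are needed, so at most 6 can be filled.
An assignment achieving 6: Slot 2→Vasquez, Slot 3→Watson, Slot 4→Kapoor, Slot 5→Horvat+Kapoor, Slot 6→Petrov.
Loads: Horvat 1/1, Kapoor 2/2, Vasquez 1/1, Petrov 1/1, Watson 1/1.

6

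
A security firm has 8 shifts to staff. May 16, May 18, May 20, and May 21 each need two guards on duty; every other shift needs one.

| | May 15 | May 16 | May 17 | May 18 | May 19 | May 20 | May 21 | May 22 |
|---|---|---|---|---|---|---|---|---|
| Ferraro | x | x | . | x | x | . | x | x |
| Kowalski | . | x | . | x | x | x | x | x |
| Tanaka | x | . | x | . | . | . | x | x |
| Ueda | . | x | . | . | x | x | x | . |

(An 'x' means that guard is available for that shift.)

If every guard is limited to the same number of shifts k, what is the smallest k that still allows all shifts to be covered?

With 4 guards and 12 worker-slots to fill, someone must work at least ⌈12/4⌉ = 3 shifts, so k ≥ 3.
k = 3 works: May 15→Ferraro, May 16→Ferraro+Kowalski, May 17→Tanaka, May 18→Ferraro+Kowalski, May 19→Ueda, May 20→Kowalski+Ueda, May 21→Tanaka+Ueda, May 22→Tanaka.
Loads: Ferraro 3, Kowalski 3, Tanaka 3, Ueda 3 — all ≤ 3.

3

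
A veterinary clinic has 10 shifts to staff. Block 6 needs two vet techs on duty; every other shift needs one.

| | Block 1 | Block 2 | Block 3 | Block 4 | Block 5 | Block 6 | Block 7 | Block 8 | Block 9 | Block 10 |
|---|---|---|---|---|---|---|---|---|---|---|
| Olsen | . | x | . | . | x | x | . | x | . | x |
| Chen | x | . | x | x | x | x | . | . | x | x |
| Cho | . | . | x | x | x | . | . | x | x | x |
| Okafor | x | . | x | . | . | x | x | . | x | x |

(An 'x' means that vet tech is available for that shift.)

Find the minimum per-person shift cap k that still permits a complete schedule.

3

With 4 vet techs and 11 worker-slots to fill, someone must work at least ⌈11/4⌉ = 3 shifts, so k ≥ 3.
k = 3 works: Block 1→Chen, Block 2→Olsen, Block 3→Chen, Block 4→Chen, Block 5→Cho, Block 6→Olsen+Okafor, Block 7→Okafor, Block 8→Olsen, Block 9→Cho, Block 10→Cho.
Loads: Olsen 3, Chen 3, Cho 3, Okafor 2 — all ≤ 3.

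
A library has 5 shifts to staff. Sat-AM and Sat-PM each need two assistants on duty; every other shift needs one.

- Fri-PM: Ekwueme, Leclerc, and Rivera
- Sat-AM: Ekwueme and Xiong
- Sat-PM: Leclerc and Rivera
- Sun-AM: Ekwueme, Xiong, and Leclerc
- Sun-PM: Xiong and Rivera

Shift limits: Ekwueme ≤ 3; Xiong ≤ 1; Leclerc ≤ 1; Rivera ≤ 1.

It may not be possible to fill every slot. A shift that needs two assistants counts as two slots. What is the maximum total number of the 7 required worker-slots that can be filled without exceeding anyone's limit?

Total capacity across all assistants is 3+1+1+1 = 6, and 7 slots are needed, so at most 6 can be filled.
An assignment achieving 6: Fri-PM→Ekwueme, Sat-AM→Ekwueme+Xiong, Sat-PM→Leclerc+Rivera, Sun-AM→Ekwueme.
Loads: Ekwueme 3/3, Xiong 1/1, Leclerc 1/1, Rivera 1/1.

6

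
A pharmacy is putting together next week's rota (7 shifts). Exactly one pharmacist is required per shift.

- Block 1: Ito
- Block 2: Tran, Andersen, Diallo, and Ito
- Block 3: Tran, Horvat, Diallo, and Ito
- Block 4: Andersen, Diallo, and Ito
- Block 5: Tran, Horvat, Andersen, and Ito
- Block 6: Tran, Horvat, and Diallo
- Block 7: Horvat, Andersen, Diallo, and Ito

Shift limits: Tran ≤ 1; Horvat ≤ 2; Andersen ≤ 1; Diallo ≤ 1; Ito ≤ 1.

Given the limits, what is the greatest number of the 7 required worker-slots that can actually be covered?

6

Total capacity across all pharmacists is 1+2+1+1+1 = 6, and 7 slots are needed, so at most 6 can be filled.
An assignment achieving 6: Block 1→Ito, Block 2→Diallo, Block 3→Horvat, Block 4→Andersen, Block 5→Horvat, Block 6→Tran.
Loads: Tran 1/1, Horvat 2/2, Andersen 1/1, Diallo 1/1, Ito 1/1.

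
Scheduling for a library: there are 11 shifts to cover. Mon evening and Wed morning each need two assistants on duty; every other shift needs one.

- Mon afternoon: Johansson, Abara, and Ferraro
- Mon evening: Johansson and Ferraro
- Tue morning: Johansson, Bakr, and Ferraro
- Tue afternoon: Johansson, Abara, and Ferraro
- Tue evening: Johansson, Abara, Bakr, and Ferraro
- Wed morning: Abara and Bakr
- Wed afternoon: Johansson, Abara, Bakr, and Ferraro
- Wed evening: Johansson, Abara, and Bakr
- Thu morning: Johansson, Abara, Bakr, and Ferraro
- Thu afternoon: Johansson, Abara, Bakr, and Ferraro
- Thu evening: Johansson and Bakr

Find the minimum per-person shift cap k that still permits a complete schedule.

With 4 assistants and 13 worker-slots to fill, someone must work at least ⌈13/4⌉ = 4 shifts, so k ≥ 4.
k = 4 works: Mon afternoon→Johansson, Mon evening→Johansson+Ferraro, Tue morning→Johansson, Tue afternoon→Abara, Tue evening→Abara, Wed morning→Abara+Bakr, Wed afternoon→Bakr, Wed evening→Abara, Thu morning→Bakr, Thu afternoon→Bakr, Thu evening→Johansson.
Loads: Johansson 4, Abara 4, Bakr 4, Ferraro 1 — all ≤ 4.

4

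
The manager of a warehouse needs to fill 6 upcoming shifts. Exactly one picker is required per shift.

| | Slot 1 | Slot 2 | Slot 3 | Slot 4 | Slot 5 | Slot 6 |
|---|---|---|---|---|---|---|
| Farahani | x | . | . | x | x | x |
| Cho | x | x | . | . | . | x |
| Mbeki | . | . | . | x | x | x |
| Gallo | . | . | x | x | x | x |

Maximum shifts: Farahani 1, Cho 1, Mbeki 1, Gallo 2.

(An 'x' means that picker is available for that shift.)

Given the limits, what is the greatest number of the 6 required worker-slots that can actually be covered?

5

Total capacity across all pickers is 1+1+1+2 = 5, and 6 slots are needed, so at most 5 can be filled.
An assignment achieving 5: Slot 1→Farahani, Slot 2→Cho, Slot 3→Gallo, Slot 4→Mbeki, Slot 5→Gallo.
Loads: Farahani 1/1, Cho 1/1, Mbeki 1/1, Gallo 2/2.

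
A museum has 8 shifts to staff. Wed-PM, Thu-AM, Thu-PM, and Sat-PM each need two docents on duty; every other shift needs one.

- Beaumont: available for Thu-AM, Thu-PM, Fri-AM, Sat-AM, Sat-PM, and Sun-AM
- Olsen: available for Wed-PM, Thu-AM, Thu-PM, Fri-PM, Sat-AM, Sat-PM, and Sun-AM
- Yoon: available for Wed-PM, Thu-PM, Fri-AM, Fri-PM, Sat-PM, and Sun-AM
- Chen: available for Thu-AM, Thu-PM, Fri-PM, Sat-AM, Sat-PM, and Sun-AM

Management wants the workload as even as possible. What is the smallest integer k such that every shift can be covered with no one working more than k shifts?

With 4 docents and 12 worker-slots to fill, someone must work at least ⌈12/4⌉ = 3 shifts, so k ≥ 3.
k = 3 works: Wed-PM→Olsen+Yoon, Thu-AM→Beaumont+Olsen, Thu-PM→Yoon+Chen, Fri-AM→Beaumont, Fri-PM→Olsen, Sat-AM→Beaumont, Sat-PM→Yoon+Chen, Sun-AM→Chen.
Loads: Beaumont 3, Olsen 3, Yoon 3, Chen 3 — all ≤ 3.

3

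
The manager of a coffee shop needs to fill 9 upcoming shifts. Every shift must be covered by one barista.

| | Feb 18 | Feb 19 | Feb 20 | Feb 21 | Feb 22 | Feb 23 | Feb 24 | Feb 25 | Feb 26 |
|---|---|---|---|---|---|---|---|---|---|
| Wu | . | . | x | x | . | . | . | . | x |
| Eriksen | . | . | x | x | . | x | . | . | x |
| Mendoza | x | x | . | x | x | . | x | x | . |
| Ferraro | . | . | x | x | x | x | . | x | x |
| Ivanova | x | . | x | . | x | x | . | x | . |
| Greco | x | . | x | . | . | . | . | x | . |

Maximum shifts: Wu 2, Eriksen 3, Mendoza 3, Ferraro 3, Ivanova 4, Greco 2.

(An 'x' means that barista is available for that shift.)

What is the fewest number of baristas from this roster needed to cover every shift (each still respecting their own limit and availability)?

3

9 slots to fill and no one can take more than 4, so at least ⌈9/4⌉ = 3 baristas are needed.
Wu, Mendoza, and Ivanova alone can cover everything: Feb 18→Mendoza, Feb 19→Mendoza, Feb 20→Ivanova, Feb 21→Wu, Feb 22→Ivanova, Feb 23→Ivanova, Feb 24→Mendoza, Feb 25→Ivanova, Feb 26→Wu.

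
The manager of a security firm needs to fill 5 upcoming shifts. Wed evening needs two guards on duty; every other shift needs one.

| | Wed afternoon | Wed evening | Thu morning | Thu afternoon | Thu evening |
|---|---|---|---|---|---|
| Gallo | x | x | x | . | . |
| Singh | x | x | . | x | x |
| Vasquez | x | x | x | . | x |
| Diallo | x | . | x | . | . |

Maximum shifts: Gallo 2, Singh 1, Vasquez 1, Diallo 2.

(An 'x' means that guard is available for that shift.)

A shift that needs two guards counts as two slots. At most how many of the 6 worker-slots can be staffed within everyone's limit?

Total capacity across all guards is 2+1+1+2 = 6, and 6 slots are needed, so at most 6 can be filled.
Shifts {Wed evening, Thu afternoon, Thu evening} need 4 slots but only Gallo, Singh, and Vasquez are available for them, supplying at most 3 — so at least 1 slot must go unfilled.
An assignment achieving 5: Wed afternoon→Diallo, Wed evening→Gallo, Thu morning→Gallo, Thu afternoon→Singh, Thu evening→Vasquez.
Loads: Gallo 2/2, Singh 1/1, Vasquez 1/1, Diallo 1/2.

5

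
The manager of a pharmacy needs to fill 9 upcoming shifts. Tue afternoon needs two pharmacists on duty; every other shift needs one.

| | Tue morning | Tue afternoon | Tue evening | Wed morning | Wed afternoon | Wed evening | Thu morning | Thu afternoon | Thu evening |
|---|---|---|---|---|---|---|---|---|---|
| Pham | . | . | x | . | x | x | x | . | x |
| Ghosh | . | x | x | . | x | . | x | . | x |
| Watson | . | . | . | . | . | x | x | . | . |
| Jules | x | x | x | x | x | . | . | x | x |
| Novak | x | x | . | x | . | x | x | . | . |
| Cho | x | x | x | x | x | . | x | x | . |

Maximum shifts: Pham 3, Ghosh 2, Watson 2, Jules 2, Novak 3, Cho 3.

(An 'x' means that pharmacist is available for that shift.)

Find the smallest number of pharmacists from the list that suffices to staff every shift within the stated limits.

10 slots to fill and no one can take more than 3, so at least ⌈10/3⌉ = 4 pharmacists are needed.
Pham, Ghosh, Jules, and Novak alone can cover everything: Tue morning→Jules, Tue afternoon→Ghosh+Novak, Tue evening→Pham, Wed morning→Novak, Wed afternoon→Pham, Wed evening→Pham, Thu morning→Novak, Thu afternoon→Jules, Thu evening→Ghosh.

4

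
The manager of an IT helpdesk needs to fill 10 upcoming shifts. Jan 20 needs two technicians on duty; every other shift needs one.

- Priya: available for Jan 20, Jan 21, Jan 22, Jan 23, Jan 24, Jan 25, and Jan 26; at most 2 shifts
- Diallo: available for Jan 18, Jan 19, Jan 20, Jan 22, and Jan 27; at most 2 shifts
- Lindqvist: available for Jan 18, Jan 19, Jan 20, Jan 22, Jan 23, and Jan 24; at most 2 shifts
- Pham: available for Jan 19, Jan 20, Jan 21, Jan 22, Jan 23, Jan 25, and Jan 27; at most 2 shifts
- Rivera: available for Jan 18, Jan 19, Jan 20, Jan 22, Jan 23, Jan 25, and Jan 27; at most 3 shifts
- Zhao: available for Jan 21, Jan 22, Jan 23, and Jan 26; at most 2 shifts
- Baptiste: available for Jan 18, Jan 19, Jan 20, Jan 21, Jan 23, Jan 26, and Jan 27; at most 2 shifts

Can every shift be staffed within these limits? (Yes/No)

Yes

One valid schedule: Jan 18→Diallo, Jan 19→Lindqvist, Jan 20→Rivera+Baptiste, Jan 21→Pham, Jan 22→Lindqvist, Jan 23→Pham, Jan 24→Priya, Jan 25→Priya, Jan 26→Zhao, Jan 27→Diallo.
Loads: Priya 2/2, Diallo 2/2, Lindqvist 2/2, Pham 2/2, Rivera 1/3, Zhao 1/2, Baptiste 1/2 — all within limits.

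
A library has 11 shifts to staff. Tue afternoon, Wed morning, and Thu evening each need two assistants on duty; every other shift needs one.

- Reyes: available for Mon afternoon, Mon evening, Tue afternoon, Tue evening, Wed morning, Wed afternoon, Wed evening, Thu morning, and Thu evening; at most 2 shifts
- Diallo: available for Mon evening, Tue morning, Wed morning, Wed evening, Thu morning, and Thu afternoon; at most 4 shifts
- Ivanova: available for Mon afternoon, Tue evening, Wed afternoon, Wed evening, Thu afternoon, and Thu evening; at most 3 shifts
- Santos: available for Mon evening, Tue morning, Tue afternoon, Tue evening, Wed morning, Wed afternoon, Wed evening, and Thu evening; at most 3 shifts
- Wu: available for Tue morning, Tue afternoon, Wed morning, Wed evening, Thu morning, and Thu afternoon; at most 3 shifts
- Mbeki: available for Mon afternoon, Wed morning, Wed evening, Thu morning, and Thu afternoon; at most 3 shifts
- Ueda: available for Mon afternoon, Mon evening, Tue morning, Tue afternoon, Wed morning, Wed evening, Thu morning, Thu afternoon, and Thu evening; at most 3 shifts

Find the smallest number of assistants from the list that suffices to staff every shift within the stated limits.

14 slots to fill and no one can take more than 4, so at least ⌈14/4⌉ = 4 assistants are needed.
Any 4 assistants together have capacity at most 4+3+3+3 = 13 < 14 slots, so 4 can never suffice.
Reyes, Diallo, Ivanova, Santos, and Wu alone can cover everything: Mon afternoon→Reyes, Mon evening→Reyes, Tue morning→Diallo, Tue afternoon→Santos+Wu, Tue evening→Ivanova, Wed morning→Santos+Wu, Wed afternoon→Ivanova, Wed evening→Diallo, Thu morning→Diallo, Thu afternoon→Diallo, Thu evening→Ivanova+Santos.

5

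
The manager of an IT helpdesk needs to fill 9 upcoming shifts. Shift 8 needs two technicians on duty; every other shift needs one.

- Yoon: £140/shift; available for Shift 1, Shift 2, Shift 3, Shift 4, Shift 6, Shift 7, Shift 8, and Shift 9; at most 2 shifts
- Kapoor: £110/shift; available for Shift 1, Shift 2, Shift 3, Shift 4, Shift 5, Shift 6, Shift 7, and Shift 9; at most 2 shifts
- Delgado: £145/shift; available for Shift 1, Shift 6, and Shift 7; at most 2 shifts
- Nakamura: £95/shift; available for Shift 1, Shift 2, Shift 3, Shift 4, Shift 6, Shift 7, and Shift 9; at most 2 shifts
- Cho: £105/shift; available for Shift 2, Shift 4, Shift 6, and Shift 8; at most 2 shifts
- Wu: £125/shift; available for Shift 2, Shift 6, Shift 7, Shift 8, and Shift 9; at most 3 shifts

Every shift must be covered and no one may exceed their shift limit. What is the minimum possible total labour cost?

Shift 5 can only be covered by Kapoor, so that assignment is forced.
Picking the cheapest available technician for each shift independently would cost £1005, but that ignores the shift limits.
An optimal schedule: Shift 1→Nakamura, Shift 2→Wu, Shift 3→Nakamura, Shift 4→Cho, Shift 5→Kapoor, Shift 6→Yoon, Shift 7→Wu, Shift 8→Cho+Wu, Shift 9→Kapoor.
Total: 95 + 125 + 95 + 105 + 110 + 140 + 125 + 105 + 125 + 110 = £1135.

£1135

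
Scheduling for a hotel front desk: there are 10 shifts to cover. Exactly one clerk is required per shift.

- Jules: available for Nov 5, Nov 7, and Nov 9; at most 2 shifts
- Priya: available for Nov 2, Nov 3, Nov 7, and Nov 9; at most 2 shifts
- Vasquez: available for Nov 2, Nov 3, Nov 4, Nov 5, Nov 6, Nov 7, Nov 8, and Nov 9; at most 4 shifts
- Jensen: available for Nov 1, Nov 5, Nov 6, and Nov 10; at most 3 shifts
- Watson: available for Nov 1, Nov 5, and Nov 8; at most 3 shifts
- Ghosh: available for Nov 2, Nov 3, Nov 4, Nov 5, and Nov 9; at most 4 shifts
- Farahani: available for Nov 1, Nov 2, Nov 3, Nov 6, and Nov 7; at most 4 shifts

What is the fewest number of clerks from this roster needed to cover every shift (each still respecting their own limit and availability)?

10 slots to fill and no one can take more than 4, so at least ⌈10/4⌉ = 3 clerks are needed.
Vasquez, Jensen, and Ghosh alone can cover everything: Nov 1→Jensen, Nov 2→Vasquez, Nov 3→Vasquez, Nov 4→Ghosh, Nov 5→Ghosh, Nov 6→Jensen, Nov 7→Vasquez, Nov 8→Vasquez, Nov 9→Ghosh, Nov 10→Jensen.

3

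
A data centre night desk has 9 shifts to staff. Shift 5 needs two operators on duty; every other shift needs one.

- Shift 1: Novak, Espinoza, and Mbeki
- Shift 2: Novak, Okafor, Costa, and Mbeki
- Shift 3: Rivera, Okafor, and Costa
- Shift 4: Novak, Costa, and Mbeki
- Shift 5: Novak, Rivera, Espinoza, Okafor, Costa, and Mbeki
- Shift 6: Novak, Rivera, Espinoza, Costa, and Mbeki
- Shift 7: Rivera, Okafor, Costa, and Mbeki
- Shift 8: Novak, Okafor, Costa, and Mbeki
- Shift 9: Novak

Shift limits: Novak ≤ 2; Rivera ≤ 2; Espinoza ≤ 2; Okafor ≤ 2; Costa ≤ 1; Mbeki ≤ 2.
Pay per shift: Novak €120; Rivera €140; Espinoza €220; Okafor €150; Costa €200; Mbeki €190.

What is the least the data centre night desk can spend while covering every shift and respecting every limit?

€1620

Shift 9 can only be covered by Novak, so that assignment is forced.
Picking the cheapest available operator for each shift independently would cost €1260, but that ignores the shift limits.
An optimal schedule: Shift 1→Novak, Shift 2→Okafor, Shift 3→Rivera, Shift 4→Mbeki, Shift 5→Costa+Espinoza, Shift 6→Mbeki, Shift 7→Rivera, Shift 8→Okafor, Shift 9→Novak.
Total: 120 + 150 + 140 + 190 + 200 + 220 + 190 + 140 + 150 + 120 = €1620.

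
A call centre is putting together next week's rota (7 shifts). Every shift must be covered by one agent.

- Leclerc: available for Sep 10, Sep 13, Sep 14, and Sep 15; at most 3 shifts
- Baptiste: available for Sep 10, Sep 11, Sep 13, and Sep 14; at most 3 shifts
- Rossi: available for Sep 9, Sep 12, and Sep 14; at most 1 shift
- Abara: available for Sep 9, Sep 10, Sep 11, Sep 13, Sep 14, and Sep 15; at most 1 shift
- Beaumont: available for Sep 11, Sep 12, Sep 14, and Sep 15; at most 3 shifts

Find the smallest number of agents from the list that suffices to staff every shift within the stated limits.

7 slots to fill and no one can take more than 3, so at least ⌈7/3⌉ = 3 agents are needed.
Leclerc, Rossi, and Beaumont alone can cover everything: Sep 9→Rossi, Sep 10→Leclerc, Sep 11→Beaumont, Sep 12→Beaumont, Sep 13→Leclerc, Sep 14→Beaumont, Sep 15→Leclerc.

3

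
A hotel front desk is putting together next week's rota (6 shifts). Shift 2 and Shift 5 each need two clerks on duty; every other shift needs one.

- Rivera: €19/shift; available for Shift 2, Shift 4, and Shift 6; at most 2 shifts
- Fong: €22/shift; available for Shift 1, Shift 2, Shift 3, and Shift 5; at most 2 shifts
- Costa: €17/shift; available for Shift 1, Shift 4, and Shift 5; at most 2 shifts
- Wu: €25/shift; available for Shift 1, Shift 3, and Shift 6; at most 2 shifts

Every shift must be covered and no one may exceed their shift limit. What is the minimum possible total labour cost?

€166

Shift 2 can only be covered by Rivera and Fong, so that assignment is forced.
Shift 5 can only be covered by Fong and Costa, so that assignment is forced.
Picking the cheapest available clerk for each shift independently would cost €155, but that ignores the shift limits.
An optimal schedule: Shift 1→Costa, Shift 2→Rivera+Fong, Shift 3→Wu, Shift 4→Rivera, Shift 5→Fong+Costa, Shift 6→Wu.
Total: 17 + 19 + 22 + 25 + 19 + 22 + 17 + 25 = €166.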